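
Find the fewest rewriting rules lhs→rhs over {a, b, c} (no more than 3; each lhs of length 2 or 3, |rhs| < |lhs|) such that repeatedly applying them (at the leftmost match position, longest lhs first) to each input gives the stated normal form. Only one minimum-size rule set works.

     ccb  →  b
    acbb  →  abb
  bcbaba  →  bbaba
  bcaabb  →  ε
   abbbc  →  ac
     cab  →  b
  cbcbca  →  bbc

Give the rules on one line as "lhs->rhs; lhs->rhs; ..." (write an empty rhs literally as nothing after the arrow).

  | ccb => cb => b
  | acbb => abb
  | bcbaba => bbaba
  | bcaabb => bcabb => bcbb => bbb => ε

bbb->; ca->c; cb->b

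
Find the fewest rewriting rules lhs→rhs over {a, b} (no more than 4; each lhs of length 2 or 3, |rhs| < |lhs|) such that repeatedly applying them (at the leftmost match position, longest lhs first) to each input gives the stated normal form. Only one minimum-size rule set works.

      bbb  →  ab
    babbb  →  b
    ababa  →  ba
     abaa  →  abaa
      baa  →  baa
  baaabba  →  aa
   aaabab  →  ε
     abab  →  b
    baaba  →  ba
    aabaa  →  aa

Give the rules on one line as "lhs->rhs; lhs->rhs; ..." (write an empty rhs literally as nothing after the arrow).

  | bbb => ab
  | babbb => bbbb => abb => b
  | ababa => abba => ba
  | abaa

aab->; abb->b; bab->bb; bb->a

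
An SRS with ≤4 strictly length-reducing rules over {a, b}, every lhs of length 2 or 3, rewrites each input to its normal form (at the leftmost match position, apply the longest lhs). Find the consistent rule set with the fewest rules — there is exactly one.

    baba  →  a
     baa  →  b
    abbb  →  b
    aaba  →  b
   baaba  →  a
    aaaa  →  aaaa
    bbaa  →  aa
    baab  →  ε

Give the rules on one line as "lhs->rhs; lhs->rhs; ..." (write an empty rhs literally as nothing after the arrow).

  | baba => bba => a
  | baa => ba => b
  | abbb => bbb => b
  | aaba => aba => ba => b

ab->b; ba->b; bb->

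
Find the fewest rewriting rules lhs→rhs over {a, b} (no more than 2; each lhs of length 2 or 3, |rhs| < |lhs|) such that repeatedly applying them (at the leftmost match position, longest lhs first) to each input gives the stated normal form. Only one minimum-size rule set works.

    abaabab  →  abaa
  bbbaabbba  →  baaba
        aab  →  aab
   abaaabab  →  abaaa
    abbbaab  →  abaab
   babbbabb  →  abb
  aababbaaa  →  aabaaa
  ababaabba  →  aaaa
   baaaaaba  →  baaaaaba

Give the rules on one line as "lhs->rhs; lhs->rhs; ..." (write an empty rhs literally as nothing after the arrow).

bab->; bba->a

  | abaabab => abaa
  | bbbaabbba => baabbba => baaba
  | aab
  | abaaabab => abaaa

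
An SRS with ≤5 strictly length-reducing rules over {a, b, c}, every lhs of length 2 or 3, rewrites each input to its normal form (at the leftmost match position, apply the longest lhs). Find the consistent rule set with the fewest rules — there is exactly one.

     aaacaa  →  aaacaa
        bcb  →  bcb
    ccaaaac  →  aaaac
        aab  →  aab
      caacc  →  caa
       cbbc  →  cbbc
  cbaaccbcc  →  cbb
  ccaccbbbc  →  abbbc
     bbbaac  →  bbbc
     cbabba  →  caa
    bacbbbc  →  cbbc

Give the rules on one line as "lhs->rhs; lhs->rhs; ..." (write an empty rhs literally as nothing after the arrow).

  | aaacaa
  | bcb
  | ccaaaac => aaaac
  | aab

acb->c; ba->a; baa->b; cc->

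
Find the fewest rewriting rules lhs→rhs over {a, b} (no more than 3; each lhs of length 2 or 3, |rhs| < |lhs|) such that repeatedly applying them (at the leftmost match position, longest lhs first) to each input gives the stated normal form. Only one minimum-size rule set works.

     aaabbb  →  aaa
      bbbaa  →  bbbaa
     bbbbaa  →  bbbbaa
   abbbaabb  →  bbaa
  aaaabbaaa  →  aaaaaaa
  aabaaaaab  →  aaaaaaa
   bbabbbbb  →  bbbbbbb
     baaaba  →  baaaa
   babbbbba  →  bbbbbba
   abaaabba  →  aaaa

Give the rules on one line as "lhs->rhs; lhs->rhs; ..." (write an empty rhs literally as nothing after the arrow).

  | aaabbb => aaabb => aaab => aaa
  | bbbaa
  | bbbbaa
  | abbbaabb => bbaabb => bbaab => bbaa

aab->aa; ab->; bab->bb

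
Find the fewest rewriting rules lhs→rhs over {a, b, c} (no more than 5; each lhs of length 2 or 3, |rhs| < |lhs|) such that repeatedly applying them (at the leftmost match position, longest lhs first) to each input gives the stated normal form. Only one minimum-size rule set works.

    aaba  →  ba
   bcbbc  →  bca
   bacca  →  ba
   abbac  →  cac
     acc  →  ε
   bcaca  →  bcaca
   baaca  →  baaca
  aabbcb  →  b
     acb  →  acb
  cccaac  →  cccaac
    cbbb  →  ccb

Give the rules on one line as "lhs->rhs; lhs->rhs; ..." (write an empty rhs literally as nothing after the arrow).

  | aaba => aba => ba
  | bcbbc => bca
  | bacca => ba
  | abbac => bbac => cac

ab->b; acc->; bb->c; bbc->a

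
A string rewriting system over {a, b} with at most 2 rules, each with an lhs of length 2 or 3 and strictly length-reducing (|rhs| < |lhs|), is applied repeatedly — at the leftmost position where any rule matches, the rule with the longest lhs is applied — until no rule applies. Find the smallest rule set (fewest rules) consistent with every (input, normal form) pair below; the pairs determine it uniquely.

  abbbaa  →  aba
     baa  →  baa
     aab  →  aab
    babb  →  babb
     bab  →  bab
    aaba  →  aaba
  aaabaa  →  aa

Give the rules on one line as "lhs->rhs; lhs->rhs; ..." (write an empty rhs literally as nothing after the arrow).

  | abbbaa => aba
  | baa
  | aab
  | babb

aaa->ab; bba->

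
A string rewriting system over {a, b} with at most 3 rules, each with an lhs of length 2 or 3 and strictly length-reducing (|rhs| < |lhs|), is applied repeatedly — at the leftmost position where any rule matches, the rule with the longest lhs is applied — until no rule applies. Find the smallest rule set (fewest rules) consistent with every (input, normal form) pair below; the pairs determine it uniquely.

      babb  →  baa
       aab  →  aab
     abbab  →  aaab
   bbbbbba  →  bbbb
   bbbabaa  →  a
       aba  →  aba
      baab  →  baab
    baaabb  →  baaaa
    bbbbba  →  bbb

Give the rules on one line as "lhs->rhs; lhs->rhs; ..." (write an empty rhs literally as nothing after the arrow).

  | babb => baa
  | aab
  | abbab => aaab
  | bbbbbba => bbbb

abb->aa; bba->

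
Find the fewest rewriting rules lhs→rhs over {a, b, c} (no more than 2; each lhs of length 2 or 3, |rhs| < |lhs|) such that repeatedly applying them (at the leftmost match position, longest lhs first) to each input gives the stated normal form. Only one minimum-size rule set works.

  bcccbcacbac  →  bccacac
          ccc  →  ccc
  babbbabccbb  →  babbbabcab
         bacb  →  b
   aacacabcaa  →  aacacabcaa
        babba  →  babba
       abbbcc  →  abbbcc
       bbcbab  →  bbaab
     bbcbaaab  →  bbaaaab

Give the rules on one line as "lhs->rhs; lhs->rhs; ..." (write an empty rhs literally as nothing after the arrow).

acb->; cb->a

  | bcccbcacbac => bccacacbac => bccacac
  | ccc
  | babbbabccbb => babbbabcab
  | bacb => b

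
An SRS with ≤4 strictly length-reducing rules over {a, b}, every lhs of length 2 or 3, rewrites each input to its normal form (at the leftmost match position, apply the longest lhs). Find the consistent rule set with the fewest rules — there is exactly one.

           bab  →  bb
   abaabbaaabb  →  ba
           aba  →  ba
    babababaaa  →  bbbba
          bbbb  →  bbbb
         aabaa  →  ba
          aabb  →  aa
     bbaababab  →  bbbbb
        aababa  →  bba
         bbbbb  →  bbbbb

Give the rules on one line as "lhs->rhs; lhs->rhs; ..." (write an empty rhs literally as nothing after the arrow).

ab->b; abb->a; baa->ba

  | bab => bb
  | abaabbaaabb => baabbaaabb => babbaaabb => baaaabb => baaabb => baabb => babb => ba
  | aba => ba
  | babababaaa => bbababaaa => bbbabaaa => bbbbaaa => bbbbaa => bbbba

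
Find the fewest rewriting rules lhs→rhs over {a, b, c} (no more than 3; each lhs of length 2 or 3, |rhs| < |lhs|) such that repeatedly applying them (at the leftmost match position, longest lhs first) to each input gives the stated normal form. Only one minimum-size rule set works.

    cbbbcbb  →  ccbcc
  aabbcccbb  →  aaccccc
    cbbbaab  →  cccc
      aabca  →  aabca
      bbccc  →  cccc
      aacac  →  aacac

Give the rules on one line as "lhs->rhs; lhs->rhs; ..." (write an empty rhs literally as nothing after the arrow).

  | cbbbcbb => ccbcbb => ccbcc
  | aabbcccbb => aaccccbb => aaccccc
  | cbbbaab => ccbaab => cccbb => cccc
  | aabca

baa->cb; bb->c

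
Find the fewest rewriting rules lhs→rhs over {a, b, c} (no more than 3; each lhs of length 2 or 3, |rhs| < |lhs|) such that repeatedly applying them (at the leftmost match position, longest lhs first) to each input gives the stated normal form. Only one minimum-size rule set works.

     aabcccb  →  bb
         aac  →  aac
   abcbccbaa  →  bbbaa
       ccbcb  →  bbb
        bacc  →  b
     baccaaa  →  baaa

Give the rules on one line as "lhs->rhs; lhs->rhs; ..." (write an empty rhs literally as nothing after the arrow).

  | aabcccb => accccb => abccb => cccb => bcb => bb
  | aac
  | abcbccbaa => ccbccbaa => bbccbaa => bbcbaa => bbbaa
  | ccbcb => bbcb => bbb

ab->c; bc->b; cc->b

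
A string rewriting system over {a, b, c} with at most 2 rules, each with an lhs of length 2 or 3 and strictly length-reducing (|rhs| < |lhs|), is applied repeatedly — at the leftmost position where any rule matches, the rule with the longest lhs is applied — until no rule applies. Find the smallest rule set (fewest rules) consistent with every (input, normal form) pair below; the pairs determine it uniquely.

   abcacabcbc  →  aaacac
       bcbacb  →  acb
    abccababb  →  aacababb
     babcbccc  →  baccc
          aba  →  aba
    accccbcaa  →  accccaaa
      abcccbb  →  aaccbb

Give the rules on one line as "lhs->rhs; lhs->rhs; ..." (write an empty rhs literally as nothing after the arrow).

  | abcacabcbc => aaacabcbc => aaacac
  | bcbacb => acb
  | abccababb => aacababb
  | babcbccc => baccc

bc->a; bcb->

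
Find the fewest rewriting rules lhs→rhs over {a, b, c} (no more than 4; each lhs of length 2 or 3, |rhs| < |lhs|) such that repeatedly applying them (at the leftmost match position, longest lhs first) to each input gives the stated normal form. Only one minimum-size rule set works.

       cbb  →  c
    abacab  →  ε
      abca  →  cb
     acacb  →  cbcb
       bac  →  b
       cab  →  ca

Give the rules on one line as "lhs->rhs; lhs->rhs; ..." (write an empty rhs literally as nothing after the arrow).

  | cbb => c
  | abacab => aacab => acbb => bb => ε
  | abca => aca => cb
  | acacb => cbcb

ab->a; ac->; aca->cb; bb->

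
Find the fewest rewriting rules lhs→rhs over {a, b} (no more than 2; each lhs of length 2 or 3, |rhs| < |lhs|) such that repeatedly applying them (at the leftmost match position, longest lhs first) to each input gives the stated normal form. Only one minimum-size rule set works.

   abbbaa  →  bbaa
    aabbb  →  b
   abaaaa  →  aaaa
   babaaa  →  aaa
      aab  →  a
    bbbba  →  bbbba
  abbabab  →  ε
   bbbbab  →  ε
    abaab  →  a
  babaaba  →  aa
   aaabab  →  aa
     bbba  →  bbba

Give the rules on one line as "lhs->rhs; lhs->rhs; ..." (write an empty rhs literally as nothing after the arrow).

ab->; bab->ab

  | abbbaa => bbaa
  | aabbb => abb => b
  | abaaaa => aaaa
  | babaaa => abaaa => aaa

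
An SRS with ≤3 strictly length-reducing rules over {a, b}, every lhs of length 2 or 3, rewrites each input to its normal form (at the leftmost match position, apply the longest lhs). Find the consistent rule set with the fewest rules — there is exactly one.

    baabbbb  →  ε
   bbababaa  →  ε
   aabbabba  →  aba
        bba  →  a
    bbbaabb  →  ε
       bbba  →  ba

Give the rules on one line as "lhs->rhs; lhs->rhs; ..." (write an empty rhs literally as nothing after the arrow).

aa->b; bab->a; bb->

  | baabbbb => bbbbbb => bbbb => bb => ε
  | bbababaa => ababaa => aaaa => baa => bb => ε
  | aabbabba => bbbabba => babba => aba
  | bba => a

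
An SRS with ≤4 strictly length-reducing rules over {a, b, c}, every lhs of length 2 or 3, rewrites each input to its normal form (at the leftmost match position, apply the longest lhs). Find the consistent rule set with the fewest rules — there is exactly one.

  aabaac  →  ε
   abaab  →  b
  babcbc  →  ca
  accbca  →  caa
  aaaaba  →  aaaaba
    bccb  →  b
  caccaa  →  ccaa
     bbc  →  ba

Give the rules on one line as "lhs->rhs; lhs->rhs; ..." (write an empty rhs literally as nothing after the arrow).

  | aabaac => aacc => ac => ε
  | abaab => acb => b
  | babcbc => baabc => cbc => ca
  | accbca => cbca => caa

ac->; baa->c; bc->a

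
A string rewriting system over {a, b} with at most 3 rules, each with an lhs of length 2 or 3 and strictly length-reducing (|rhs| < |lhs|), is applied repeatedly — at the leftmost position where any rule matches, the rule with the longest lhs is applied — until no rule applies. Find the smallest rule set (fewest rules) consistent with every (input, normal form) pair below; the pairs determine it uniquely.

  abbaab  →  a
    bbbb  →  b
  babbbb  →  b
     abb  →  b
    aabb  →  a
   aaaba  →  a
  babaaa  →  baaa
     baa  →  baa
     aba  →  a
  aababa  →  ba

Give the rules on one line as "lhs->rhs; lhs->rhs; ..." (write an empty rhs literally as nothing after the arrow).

  | abbaab => baab => bb => a
  | bbbb => abb => b
  | babbbb => bbbb => abb => b
  | abb => b

aab->b; ab->; bb->a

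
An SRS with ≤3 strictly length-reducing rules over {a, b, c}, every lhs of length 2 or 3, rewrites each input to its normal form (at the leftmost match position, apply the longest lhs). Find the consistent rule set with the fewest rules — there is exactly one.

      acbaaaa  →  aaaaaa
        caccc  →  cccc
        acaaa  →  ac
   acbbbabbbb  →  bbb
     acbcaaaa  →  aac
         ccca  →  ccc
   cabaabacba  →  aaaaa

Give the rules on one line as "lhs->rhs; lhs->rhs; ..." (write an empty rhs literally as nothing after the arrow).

ab->; ca->c; cb->a

  | acbaaaa => aaaaaa
  | caccc => cccc
  | acaaa => acaa => aca => ac
  | acbbbabbbb => aabbabbbb => ababbbb => abbbb => bbb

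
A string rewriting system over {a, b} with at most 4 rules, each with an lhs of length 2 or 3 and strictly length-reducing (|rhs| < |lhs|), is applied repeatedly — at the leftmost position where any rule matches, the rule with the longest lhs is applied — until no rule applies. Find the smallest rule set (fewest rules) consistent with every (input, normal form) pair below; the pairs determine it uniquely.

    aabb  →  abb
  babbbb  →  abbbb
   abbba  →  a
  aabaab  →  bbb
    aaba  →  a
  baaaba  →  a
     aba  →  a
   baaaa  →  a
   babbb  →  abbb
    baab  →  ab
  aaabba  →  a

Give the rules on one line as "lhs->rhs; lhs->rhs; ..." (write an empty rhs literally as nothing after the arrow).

  | aabb => abb
  | babbbb => abbbb
  | abbba => abba => aba => aa => a
  | aabaab => abaab => aaab => bbb

aa->a; aaa->bb; ba->a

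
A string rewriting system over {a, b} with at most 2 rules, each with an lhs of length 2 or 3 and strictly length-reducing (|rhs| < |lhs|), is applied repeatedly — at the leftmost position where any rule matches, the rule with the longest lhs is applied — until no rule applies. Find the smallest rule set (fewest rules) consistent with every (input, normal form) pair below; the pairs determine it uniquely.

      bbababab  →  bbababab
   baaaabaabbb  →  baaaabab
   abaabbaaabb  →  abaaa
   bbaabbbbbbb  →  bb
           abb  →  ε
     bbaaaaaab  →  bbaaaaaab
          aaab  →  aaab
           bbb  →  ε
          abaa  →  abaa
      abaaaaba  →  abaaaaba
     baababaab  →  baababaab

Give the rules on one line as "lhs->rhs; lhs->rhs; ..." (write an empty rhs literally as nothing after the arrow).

abb->; bbb->

  | bbababab
  | baaaabaabbb => baaaabab
  | abaabbaaabb => abaaaabb => abaaa
  | bbaabbbbbbb => bbabbbbb => bbbbb => bb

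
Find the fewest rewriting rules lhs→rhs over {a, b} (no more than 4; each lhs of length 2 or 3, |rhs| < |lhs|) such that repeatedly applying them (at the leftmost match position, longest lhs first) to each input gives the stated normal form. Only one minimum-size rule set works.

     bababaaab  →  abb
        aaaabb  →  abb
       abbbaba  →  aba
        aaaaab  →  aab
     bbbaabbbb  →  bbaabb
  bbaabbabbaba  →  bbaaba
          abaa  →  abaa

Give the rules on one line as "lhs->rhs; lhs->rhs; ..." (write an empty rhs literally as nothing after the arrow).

aaa->; bab->; bbb->bb

  | bababaaab => abaaab => abb
  | aaaabb => abb
  | abbbaba => abbaba => aba
  | aaaaab => aab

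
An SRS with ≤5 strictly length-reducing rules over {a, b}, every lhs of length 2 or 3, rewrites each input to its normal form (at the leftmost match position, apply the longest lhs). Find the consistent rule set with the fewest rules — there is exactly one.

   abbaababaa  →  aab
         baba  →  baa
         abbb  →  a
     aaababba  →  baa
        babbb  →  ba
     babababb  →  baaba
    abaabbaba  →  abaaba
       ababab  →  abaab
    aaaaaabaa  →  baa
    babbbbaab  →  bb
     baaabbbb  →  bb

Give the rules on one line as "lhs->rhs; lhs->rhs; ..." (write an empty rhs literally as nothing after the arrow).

  | abbaababaa => aababaa => aabaaa => aab
  | baba => baa
  | abbb => a
  | aaababba => babba => baba => baa

aaa->; bab->ba; bba->; bbb->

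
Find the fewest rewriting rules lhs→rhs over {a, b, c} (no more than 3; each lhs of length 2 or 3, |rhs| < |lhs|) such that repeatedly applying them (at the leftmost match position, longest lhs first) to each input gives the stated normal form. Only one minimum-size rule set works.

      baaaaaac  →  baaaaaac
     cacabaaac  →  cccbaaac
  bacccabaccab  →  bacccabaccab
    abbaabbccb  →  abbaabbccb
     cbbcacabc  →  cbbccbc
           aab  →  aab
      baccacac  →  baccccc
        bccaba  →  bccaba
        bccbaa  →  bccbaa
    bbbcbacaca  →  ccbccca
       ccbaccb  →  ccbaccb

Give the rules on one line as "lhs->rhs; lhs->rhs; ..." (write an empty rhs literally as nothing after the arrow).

aca->cc; bbb->c; bca->ba

  | baaaaaac
  | cacabaaac => cccbaaac
  | bacccabaccab
  | abbaabbccb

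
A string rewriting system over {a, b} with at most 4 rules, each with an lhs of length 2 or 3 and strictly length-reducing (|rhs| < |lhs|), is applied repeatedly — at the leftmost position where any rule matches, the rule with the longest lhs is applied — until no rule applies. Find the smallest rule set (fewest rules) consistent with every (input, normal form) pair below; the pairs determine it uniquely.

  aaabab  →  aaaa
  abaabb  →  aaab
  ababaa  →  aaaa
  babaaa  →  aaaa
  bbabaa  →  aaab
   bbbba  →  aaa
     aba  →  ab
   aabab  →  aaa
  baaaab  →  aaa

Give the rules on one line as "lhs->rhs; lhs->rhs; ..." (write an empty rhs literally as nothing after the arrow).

ba->b; baa->ab; bb->a

  | aaabab => aaabb => aaaa
  | abaabb => aabbb => aaab
  | ababaa => abbaa => aaaa
  | babaaa => bbaaa => aaaa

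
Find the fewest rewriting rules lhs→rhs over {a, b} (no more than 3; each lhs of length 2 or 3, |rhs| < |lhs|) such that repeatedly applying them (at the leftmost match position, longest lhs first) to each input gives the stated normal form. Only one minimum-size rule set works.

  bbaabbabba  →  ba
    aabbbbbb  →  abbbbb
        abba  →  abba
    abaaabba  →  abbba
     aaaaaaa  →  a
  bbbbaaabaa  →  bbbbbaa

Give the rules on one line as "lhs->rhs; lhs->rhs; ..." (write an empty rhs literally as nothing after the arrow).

  | bbaabbabba => bbababba => babba => ba
  | aabbbbbb => abbbbb
  | abba
  | abaaabba => abbba

aaa->; aab->a; bab->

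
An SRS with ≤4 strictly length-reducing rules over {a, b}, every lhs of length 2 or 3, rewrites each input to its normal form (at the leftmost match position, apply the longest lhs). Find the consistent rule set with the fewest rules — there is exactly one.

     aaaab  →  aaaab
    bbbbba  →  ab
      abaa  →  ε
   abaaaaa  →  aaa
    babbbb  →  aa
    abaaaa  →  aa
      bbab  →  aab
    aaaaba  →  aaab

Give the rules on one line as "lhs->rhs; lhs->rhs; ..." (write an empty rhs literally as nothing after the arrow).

aba->b; ba->; bb->a

  | aaaab
  | bbbbba => abbba => aaba => ab
  | abaa => ba => ε
  | abaaaaa => baaaa => aaa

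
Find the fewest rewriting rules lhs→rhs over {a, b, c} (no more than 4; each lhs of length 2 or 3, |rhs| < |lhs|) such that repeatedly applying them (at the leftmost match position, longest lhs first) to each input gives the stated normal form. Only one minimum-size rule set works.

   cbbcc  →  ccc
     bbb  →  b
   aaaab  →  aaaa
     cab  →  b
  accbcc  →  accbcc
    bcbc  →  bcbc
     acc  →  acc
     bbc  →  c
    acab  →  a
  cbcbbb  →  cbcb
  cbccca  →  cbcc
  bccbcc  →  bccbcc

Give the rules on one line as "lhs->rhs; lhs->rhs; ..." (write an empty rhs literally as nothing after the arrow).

  | cbbcc => ccc
  | bbb => b
  | aaaab => aaaa
  | cab => b

ab->a; bb->; ca->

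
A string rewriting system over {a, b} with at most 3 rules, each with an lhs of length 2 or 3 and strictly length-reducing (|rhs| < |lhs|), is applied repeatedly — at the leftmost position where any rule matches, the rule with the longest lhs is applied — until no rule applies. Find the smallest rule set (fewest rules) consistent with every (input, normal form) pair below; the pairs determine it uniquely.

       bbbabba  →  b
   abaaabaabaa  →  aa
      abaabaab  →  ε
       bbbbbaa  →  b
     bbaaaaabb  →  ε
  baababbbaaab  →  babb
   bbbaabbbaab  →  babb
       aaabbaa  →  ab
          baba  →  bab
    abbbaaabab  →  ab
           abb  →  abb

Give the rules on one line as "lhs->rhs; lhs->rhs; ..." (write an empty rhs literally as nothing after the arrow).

aab->; aba->ab; bba->

  | bbbabba => bbba => b
  | abaaabaabaa => abaabaabaa => ababaabaa => abbaabaa => aabaa => aa
  | abaabaab => ababaab => abbaab => aab => ε
  | bbbbbaa => bbba => b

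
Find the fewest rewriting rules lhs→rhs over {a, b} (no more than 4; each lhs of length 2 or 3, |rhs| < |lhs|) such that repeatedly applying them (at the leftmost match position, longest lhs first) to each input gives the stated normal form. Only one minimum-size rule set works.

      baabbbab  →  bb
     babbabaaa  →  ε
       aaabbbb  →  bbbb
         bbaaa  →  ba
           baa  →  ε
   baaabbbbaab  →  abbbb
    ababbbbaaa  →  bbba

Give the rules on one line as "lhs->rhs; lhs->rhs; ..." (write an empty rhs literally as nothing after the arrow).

aaa->; aba->; baa->; bab->

  | baabbbab => bbbab => bb
  | babbabaaa => babaaa => aaa => ε
  | aaabbbb => bbbb
  | bbaaa => ba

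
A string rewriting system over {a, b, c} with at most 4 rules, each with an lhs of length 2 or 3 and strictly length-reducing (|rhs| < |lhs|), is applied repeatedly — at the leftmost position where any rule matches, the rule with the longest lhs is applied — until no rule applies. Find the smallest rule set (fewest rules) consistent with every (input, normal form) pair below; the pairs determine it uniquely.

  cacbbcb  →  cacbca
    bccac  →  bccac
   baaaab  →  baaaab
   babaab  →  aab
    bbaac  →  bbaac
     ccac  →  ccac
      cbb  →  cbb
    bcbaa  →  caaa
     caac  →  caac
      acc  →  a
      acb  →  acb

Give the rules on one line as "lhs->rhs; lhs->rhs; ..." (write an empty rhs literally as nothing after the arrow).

acc->a; bab->; bcb->ca

  | cacbbcb => cacbca
  | bccac
  | baaaab
  | babaab => aab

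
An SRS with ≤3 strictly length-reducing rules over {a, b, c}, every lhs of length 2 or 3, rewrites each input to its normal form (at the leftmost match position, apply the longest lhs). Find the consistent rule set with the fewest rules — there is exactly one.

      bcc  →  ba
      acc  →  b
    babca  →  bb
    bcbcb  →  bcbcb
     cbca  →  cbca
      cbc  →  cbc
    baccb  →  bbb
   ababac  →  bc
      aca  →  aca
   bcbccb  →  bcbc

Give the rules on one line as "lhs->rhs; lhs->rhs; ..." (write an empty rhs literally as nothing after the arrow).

aa->b; ab->c; cc->a

  | bcc => ba
  | acc => aa => b
  | babca => bcca => baa => bb
  | bcbcb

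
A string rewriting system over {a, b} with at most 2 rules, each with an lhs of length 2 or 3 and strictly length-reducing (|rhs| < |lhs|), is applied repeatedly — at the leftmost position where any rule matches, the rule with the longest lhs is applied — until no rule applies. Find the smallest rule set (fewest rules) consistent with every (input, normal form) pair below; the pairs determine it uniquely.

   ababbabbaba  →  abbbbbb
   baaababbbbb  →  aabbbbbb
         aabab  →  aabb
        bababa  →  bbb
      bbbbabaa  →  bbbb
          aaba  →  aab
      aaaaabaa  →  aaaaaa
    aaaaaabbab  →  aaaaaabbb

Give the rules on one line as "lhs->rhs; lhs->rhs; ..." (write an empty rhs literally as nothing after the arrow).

ba->b; baa->a

  | ababbabbaba => abbbabbaba => abbbbbaba => abbbbbba => abbbbbb
  | baaababbbbb => aababbbbb => aabbbbbb
  | aabab => aabb
  | bababa => bbaba => bbba => bbb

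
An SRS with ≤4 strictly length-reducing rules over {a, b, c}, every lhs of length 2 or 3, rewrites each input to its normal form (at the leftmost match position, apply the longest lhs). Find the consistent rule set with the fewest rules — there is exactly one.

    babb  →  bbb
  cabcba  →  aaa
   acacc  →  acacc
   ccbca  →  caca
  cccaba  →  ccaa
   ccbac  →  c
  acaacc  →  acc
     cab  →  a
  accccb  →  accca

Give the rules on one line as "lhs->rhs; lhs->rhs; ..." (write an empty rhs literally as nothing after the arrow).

  | babb => bbb
  | cabcba => cbcba => acba => aaa
  | acacc
  | ccbca => caca

aac->; ab->b; cb->a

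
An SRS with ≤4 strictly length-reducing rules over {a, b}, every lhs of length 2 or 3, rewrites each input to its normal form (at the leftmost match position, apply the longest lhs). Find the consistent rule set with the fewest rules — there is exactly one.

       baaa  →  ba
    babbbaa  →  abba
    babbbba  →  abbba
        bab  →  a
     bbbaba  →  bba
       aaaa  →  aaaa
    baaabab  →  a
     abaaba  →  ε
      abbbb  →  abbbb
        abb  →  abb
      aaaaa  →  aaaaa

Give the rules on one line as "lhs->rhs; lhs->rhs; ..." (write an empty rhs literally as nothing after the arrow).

aab->a; aba->; baa->ba; bab->a

  | baaa => baa => ba
  | babbbaa => abbaa => abba
  | babbbba => abbba
  | bab => a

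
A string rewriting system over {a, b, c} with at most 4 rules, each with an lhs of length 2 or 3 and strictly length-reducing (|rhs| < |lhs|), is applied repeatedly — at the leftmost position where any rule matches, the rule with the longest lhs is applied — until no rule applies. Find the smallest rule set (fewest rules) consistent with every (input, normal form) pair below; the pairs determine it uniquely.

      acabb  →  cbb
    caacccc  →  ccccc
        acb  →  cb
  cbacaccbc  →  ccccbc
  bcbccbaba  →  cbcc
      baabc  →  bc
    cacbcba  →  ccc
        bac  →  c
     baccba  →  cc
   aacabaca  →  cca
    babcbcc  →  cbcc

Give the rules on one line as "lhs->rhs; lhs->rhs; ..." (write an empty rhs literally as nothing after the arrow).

ab->b; ac->c; ba->; bcb->cb

  | acabb => cabb => cbb
  | caacccc => cacccc => ccccc
  | acb => cb
  | cbacaccbc => ccaccbc => ccccbc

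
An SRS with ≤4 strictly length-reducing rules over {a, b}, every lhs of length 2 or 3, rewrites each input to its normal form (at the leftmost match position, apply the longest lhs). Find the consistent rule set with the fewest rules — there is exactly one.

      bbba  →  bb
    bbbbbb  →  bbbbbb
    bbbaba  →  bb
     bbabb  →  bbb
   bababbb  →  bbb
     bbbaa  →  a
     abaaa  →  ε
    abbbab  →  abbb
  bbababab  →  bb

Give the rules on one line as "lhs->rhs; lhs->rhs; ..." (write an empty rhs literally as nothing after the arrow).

aa->a; aaa->b; ba->; baa->aa

  | bbba => bb
  | bbbbbb
  | bbbaba => bbba => bb
  | bbabb => bbb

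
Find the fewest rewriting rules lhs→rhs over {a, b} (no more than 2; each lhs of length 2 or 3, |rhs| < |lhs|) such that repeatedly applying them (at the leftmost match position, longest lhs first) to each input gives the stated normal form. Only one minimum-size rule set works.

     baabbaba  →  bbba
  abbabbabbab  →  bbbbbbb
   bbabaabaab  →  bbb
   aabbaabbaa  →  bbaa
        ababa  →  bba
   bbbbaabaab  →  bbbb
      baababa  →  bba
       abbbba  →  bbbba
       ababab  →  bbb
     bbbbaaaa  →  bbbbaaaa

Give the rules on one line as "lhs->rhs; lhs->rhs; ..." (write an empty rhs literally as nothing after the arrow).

  | baabbaba => bbaba => bbba
  | abbabbabbab => bbabbabbab => bbbbabbab => bbbbbbab => bbbbbbb
  | bbabaabaab => bbbaabaab => bbbaab => bbb
  | aabbaabbaa => baabbaa => bbaa

aab->; ab->b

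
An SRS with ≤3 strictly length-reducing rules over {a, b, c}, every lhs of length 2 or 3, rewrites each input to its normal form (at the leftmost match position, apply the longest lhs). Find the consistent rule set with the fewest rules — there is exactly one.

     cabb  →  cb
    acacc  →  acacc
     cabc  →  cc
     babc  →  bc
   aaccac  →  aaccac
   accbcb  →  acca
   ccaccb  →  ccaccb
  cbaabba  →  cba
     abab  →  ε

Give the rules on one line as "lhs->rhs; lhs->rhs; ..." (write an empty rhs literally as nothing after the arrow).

  | cabb => cb
  | acacc
  | cabc => cc
  | babc => bc

ab->; bcb->a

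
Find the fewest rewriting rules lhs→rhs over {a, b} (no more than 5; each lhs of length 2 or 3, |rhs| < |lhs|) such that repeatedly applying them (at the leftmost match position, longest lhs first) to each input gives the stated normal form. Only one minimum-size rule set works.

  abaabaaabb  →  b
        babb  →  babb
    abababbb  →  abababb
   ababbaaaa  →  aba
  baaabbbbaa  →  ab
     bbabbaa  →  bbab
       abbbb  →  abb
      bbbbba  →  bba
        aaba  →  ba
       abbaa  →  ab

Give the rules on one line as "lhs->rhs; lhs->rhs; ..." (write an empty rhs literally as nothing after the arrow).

  | abaabaaabb => abaaabb => aabb => aab => aa => b
  | babb
  | abababbb => abababb
  | ababbaaaa => ababaa => aba

aa->b; aab->aa; baa->; bbb->bb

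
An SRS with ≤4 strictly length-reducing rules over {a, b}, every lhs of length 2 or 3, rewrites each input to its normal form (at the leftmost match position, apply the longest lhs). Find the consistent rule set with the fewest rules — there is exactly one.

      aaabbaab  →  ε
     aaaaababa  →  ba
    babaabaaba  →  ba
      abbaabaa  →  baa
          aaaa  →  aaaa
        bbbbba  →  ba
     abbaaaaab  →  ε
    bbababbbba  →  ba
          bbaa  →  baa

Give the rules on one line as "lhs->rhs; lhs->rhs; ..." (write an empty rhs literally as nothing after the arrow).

  | aaabbaab => aabbaab => abbaab => bbaab => baab => bab => bb => ε
  | aaaaababa => aaaababa => aaababa => aababa => ababa => baba => bba => ba
  | babaabaaba => bbaabaaba => baabaaba => babaaba => bbaaba => baaba => baba => bba => ba
  | abbaabaa => bbaabaa => baabaa => babaa => bbaa => baa

ab->b; bb->; bba->ba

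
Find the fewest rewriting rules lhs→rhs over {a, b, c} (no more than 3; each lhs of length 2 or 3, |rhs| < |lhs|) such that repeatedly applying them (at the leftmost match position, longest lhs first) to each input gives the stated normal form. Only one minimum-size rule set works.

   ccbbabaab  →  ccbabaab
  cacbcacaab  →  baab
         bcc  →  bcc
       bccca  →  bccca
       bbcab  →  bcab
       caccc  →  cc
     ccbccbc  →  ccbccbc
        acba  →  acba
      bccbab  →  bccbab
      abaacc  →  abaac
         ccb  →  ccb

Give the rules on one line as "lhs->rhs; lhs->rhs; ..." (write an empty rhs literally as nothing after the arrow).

  | ccbbabaab => ccbabaab
  | cacbcacaab => bcacaab => baab
  | bcc
  | bccca

acc->ac; bb->b; cac->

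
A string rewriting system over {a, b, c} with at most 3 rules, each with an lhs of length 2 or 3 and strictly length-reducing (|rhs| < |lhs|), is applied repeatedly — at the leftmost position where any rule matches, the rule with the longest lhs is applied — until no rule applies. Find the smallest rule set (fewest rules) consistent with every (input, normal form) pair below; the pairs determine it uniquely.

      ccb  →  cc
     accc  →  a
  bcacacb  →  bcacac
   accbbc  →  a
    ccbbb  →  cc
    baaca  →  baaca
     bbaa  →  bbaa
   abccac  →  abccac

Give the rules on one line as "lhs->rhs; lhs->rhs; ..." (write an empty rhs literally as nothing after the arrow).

  | ccb => cc
  | accc => a
  | bcacacb => bcacac
  | accbbc => accbc => accc => a

cb->c; ccc->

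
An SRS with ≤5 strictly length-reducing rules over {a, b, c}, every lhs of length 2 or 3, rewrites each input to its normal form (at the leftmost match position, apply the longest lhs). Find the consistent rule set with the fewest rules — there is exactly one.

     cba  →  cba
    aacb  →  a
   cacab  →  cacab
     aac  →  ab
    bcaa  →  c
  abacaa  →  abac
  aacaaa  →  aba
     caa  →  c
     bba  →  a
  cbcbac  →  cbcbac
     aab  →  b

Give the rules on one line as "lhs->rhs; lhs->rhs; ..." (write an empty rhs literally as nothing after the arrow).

  | cba
  | aacb => abb => a
  | cacab
  | aac => ab

aa->; aac->ab; bb->; bca->ca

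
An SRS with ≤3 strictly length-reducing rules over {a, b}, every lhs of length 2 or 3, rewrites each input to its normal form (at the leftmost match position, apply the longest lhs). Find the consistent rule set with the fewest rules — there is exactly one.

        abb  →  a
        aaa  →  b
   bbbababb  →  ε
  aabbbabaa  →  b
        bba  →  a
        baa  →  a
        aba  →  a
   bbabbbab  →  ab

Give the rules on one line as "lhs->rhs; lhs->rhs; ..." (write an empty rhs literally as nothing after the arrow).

  | abb => a
  | aaa => b
  | bbbababb => bababb => babb => bb => ε
  | aabbbabaa => aababaa => aabaa => aaa => b

aaa->b; ba->; bb->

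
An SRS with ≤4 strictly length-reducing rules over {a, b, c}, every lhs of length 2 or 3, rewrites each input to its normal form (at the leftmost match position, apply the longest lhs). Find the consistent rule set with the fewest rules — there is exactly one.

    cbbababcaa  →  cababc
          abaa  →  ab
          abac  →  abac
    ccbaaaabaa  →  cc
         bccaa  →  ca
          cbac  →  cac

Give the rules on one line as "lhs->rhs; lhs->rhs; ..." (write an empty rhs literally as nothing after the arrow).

aa->; bcc->ca; cb->c

  | cbbababcaa => cbababcaa => cababcaa => cababc
  | abaa => ab
  | abac
  | ccbaaaabaa => ccaaaabaa => ccaabaa => ccbaa => ccaa => cc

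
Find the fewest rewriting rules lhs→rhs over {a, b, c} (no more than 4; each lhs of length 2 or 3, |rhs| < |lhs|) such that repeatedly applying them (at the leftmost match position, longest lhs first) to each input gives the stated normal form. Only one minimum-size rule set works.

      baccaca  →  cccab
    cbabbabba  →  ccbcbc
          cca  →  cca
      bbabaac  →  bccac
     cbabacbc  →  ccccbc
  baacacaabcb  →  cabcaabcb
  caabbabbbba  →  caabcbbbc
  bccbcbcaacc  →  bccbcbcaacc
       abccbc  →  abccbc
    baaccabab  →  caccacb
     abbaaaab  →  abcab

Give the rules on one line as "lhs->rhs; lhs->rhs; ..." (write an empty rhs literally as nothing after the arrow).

aaa->a; aca->ab; ba->c

  | baccaca => cccaca => cccab
  | cbabbabba => ccbbabba => ccbcbba => ccbcbc
  | cca
  | bbabaac => bcbaac => bccac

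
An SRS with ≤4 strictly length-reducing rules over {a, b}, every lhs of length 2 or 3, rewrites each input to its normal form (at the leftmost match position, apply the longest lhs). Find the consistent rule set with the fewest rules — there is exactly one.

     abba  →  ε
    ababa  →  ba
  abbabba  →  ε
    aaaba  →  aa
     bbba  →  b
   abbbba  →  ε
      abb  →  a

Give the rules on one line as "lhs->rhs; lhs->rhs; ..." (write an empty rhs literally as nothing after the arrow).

  | abba => aba => ε
  | ababa => ba
  | abbabba => ababba => bba => ε
  | aaaba => aa

ab->a; aba->; bba->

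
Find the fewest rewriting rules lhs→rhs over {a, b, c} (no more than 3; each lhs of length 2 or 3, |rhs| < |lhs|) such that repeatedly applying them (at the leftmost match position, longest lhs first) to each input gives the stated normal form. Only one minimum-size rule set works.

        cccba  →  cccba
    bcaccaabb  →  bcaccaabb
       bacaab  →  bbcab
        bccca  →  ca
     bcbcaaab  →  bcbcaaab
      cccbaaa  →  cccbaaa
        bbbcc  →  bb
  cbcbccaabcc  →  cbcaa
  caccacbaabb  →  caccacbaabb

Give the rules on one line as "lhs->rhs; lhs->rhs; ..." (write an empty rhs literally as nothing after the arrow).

aca->bc; bcc->

  | cccba
  | bcaccaabb
  | bacaab => bbcab
  | bccca => ca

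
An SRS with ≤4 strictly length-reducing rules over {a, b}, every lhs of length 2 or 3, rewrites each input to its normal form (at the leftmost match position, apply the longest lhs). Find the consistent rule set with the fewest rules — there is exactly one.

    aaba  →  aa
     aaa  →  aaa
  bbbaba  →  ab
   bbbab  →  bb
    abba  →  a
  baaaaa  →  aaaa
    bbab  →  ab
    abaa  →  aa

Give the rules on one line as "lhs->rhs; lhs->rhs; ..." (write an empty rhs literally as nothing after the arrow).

  | aaba => aa
  | aaa
  | bbbaba => babba => bba => ab
  | bbbab => babb => bb

abb->ab; ba->; bba->ab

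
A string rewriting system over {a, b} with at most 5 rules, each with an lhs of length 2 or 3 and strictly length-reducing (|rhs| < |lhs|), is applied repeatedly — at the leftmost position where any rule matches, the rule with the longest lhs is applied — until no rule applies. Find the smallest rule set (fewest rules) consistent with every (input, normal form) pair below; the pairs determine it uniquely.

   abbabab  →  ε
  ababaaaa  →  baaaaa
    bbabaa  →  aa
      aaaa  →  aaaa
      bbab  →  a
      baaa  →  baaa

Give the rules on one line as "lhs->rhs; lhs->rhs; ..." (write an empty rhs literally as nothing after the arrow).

ab->; aba->bb; abb->a; bba->aa

  | abbabab => aabab => abbb => ab => ε
  | ababaaaa => bbbaaaa => baaaaa
  | bbabaa => aabaa => abba => aa
  | aaaa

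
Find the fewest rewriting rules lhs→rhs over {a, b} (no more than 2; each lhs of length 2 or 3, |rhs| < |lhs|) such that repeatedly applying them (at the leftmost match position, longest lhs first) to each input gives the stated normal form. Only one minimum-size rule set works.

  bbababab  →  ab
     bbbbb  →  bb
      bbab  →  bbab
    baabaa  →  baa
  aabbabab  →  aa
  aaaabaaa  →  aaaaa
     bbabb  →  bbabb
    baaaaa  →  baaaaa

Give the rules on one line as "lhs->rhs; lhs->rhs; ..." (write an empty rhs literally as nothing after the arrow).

  | bbababab => bbbab => ab
  | bbbbb => bb
  | bbab
  | baabaa => baa

aba->; bbb->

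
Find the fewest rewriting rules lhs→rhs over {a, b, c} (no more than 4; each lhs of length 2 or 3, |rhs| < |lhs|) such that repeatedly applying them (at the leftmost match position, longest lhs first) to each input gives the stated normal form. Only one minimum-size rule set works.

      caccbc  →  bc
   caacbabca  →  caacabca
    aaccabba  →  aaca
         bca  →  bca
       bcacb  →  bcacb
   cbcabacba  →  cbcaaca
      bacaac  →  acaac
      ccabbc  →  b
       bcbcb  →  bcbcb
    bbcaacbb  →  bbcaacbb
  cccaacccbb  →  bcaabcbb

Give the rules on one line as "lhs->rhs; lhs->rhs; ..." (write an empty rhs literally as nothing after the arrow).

abb->c; ba->a; cc->b

  | caccbc => cabbc => ccc => bc
  | caacbabca => caacabca
  | aaccabba => aababba => aaabba => aaca
  | bca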